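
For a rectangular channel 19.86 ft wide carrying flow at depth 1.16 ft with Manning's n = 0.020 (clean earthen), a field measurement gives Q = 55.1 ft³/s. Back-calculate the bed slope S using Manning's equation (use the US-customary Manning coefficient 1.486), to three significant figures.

0.000985

A = b·y = 19.86 × 1.16 = 23.04 ft²
P = b + 2y = 19.86 + 2×1.16 = 22.18 ft
R = A/P = 23.04/22.18 = 1.039 ft
S = (Q·n / (1.486·A·R^(2/3)))² = (55.1×0.020 / (1.486×23.04×1.026))² = 0.0009851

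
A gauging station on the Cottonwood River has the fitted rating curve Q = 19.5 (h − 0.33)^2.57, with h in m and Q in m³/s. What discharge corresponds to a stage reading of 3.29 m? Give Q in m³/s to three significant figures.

317 m³/s

Q = 19.5 × (3.29 − 0.33)^2.57 = 19.5 × 2.96^2.57 = 317.1 m³/s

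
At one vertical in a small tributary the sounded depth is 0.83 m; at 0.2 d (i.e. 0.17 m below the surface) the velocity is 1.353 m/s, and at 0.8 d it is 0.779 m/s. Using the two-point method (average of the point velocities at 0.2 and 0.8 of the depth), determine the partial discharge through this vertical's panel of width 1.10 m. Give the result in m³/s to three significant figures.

0.973 m³/s

v̄ = (1.353 + 0.779) / 2 = 1.066 m/s
q = v̄ × d × w = 1.066 × 0.83 × 1.10 = 0.9733 m³/s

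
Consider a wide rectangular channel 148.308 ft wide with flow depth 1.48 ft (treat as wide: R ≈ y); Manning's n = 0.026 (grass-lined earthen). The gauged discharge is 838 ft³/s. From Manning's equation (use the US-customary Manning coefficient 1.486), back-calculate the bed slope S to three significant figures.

A = b·y = 148.308 × 1.48 = 219.5 ft²
Wide channel: R ≈ y = 1.48 ft
S = (Q·n / (1.486·A·R^(2/3)))² = (838×0.026 / (1.486×219.5×1.299))² = 0.002646

0.00265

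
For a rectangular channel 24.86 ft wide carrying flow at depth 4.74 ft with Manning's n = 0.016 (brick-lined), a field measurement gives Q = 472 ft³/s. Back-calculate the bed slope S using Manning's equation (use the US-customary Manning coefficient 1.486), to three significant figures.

A = b·y = 24.86 × 4.74 = 117.8 ft²
P = b + 2y = 24.86 + 2×4.74 = 34.34 ft
R = A/P = 117.8/34.34 = 3.431 ft
S = (Q·n / (1.486·A·R^(2/3)))² = (472×0.016 / (1.486×117.8×2.275))² = 0.0003594

0.000359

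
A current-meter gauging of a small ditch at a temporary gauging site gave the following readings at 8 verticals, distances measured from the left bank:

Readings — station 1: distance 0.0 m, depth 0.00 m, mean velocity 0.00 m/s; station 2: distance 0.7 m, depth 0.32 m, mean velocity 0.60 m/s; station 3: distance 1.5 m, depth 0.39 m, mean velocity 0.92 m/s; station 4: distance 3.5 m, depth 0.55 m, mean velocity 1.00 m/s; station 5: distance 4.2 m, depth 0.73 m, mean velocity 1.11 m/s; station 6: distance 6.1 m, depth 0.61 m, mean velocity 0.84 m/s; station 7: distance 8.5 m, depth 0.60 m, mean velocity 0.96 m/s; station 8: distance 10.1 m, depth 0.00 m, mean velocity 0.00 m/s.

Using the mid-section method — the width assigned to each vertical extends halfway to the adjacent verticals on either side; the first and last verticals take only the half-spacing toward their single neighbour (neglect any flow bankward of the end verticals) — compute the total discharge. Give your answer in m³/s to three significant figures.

w_2 = (1.5 − 0.0)/2 = 0.75 m; q_2 = 0.60 × 0.32 × 0.75 = 0.1440 m³/s
w_3 = (3.5 − 0.7)/2 = 1.4 m; q_3 = 0.92 × 0.39 × 1.4 = 0.5023 m³/s
w_4 = (4.2 − 1.5)/2 = 1.35 m; q_4 = 1.00 × 0.55 × 1.35 = 0.7425 m³/s
w_5 = (6.1 − 3.5)/2 = 1.3 m; q_5 = 1.11 × 0.73 × 1.3 = 1.053 m³/s
w_6 = (8.5 − 4.2)/2 = 2.15 m; q_6 = 0.84 × 0.61 × 2.15 = 1.102 m³/s
w_7 = (10.1 − 6.1)/2 = 2 m; q_7 = 0.96 × 0.60 × 2 = 1.152 m³/s
Stations 1, 8 contribute zero (depth or velocity is 0).
Q = Σ qᵢ = 4.696 m³/s

4.70 m³/s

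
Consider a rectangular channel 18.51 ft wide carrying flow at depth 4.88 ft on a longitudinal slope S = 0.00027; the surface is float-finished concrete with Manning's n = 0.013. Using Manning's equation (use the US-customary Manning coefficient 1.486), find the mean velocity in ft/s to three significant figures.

4.07 ft/s

A = b·y = 18.51 × 4.88 = 90.33 ft²
P = b + 2y = 18.51 + 2×4.88 = 28.27 ft
R = A/P = 90.33/28.27 = 3.195 ft
Q = (1.486/n)·A·R^(2/3)·S^(1/2) = (1.486/0.013) × 90.33 × 3.195^(2/3) × 0.00027^(1/2) = 368.1 ft³/s
V = Q/A = 368.1/90.33 = 4.075 ft/s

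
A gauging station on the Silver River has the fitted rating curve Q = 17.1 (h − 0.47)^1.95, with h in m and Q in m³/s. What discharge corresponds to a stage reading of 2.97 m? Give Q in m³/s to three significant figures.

102 m³/s

Q = 17.1 × (2.97 − 0.47)^1.95 = 17.1 × 2.5^1.95 = 102.1 m³/s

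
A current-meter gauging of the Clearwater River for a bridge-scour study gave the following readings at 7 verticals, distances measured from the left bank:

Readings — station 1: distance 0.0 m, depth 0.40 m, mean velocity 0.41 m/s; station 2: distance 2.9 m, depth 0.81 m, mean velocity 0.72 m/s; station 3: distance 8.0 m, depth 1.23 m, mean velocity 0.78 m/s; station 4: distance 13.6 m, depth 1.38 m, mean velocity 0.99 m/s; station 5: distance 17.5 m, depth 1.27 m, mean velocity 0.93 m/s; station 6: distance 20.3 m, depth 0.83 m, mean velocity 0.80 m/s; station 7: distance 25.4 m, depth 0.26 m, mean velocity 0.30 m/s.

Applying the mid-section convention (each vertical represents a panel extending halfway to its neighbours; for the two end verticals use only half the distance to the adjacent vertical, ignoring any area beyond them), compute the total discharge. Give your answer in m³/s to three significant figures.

21.0 m³/s

w_1 = (2.9 − 0.0)/2 = 1.45 m; q_1 = 0.41 × 0.40 × 1.45 = 0.2378 m³/s
w_2 = (8.0 − 0.0)/2 = 4 m; q_2 = 0.72 × 0.81 × 4 = 2.333 m³/s
w_3 = (13.6 − 2.9)/2 = 5.35 m; q_3 = 0.78 × 1.23 × 5.35 = 5.133 m³/s
w_4 = (17.5 − 8.0)/2 = 4.75 m; q_4 = 0.99 × 1.38 × 4.75 = 6.489 m³/s
w_5 = (20.3 − 13.6)/2 = 3.35 m; q_5 = 0.93 × 1.27 × 3.35 = 3.957 m³/s
w_6 = (25.4 − 17.5)/2 = 3.95 m; q_6 = 0.80 × 0.83 × 3.95 = 2.623 m³/s
w_7 = (25.4 − 20.3)/2 = 2.55 m; q_7 = 0.30 × 0.26 × 2.55 = 0.1989 m³/s
Q = Σ qᵢ = 20.97 m³/s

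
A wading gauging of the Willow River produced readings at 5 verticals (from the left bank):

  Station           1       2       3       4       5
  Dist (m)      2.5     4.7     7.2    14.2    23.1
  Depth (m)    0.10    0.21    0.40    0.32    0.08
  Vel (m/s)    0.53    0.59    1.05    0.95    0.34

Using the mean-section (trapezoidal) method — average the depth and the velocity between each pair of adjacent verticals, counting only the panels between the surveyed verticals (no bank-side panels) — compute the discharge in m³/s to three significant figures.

4.48 m³/s

Panel 1-2: Δb = 2.2 m, d̄ = (0.10+0.21)/2 = 0.155, v̄ = (0.53+0.59)/2 = 0.56 → q = 2.2×0.155×0.56 = 0.1910 m³/s
Panel 2-3: Δb = 2.5 m, d̄ = (0.21+0.40)/2 = 0.305, v̄ = (0.59+1.05)/2 = 0.82 → q = 2.5×0.305×0.82 = 0.6253 m³/s
Panel 3-4: Δb = 7 m, d̄ = (0.40+0.32)/2 = 0.36, v̄ = (1.05+0.95)/2 = 1 → q = 7×0.36×1 = 2.520 m³/s
Panel 4-5: Δb = 8.9 m, d̄ = (0.32+0.08)/2 = 0.2, v̄ = (0.95+0.34)/2 = 0.645 → q = 8.9×0.2×0.645 = 1.148 m³/s
Q = Σ q = 4.484 m³/s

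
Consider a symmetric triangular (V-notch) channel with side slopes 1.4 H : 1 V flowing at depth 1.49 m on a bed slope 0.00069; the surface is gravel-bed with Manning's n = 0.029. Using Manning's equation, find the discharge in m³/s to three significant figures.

2.02 m³/s

A = z·y² = 1.4×1.49² = 3.108 m²
P = 2y√(1+z²) = 2×1.49×√(1+1.4²) = 5.127 m
R = A/P = 3.108/5.127 = 0.6062 m
Q = (1/n)·A·R^(2/3)·S^(1/2) = (1/0.029) × 3.108 × 0.6062^(2/3) × 0.00069^(1/2) = 2.017 m³/s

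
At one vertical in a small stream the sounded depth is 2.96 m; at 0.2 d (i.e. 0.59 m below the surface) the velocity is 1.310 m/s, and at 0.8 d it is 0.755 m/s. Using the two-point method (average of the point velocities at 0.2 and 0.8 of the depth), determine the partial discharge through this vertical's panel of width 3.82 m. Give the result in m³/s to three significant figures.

v̄ = (1.310 + 0.755) / 2 = 1.033 m/s
q = v̄ × d × w = 1.033 × 2.96 × 3.82 = 11.67 m³/s

11.7 m³/s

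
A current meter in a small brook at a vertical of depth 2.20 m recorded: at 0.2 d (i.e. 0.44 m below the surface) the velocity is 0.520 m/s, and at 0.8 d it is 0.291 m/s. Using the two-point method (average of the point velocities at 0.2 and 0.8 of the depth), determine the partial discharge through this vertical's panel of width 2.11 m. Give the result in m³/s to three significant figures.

1.88 m³/s

v̄ = (0.520 + 0.291) / 2 = 0.4055 m/s
q = v̄ × d × w = 0.4055 × 2.20 × 2.11 = 1.882 m³/s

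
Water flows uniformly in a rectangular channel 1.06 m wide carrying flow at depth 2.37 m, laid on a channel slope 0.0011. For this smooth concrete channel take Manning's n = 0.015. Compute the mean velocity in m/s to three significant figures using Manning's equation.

1.27 m/s

A = b·y = 1.06 × 2.37 = 2.512 m²
P = b + 2y = 1.06 + 2×2.37 = 5.800 m
R = A/P = 2.512/5.800 = 0.4331 m
Q = (1/n)·A·R^(2/3)·S^(1/2) = (1/0.015) × 2.512 × 0.4331^(2/3) × 0.0011^(1/2) = 3.180 m³/s
V = Q/A = 3.180/2.512 = 1.266 m/s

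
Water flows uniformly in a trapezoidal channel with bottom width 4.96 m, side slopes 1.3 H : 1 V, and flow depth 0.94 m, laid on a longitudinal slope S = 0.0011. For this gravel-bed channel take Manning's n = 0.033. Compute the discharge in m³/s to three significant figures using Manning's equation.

A = (b + z·y)·y = (4.96 + 1.3×0.94)×0.94 = 5.811 m²
P = b + 2y√(1+z²) = 4.96 + 2×0.94×√(1+1.3²) = 8.043 m
R = A/P = 5.811/8.043 = 0.7225 m
Q = (1/n)·A·R^(2/3)·S^(1/2) = (1/0.033) × 5.811 × 0.7225^(2/3) × 0.0011^(1/2) = 4.702 m³/s

4.70 m³/s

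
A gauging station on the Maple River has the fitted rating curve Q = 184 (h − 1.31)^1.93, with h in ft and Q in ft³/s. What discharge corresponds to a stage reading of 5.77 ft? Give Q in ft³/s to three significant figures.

Q = 184 × (5.77 − 1.31)^1.93 = 184 × 4.46^1.93 = 3296 ft³/s

3300 ft³/s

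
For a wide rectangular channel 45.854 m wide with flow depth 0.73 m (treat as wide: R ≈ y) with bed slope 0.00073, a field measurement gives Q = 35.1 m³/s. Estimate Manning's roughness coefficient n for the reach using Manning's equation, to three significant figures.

A = b·y = 45.854 × 0.73 = 33.47 m²
Wide channel: R ≈ y = 0.73 m
n = (1/Q)·A·R^(2/3)·S^(1/2) = (1/35.1) × 33.47 × 0.8107 × 0.02702 = 0.02089

0.0209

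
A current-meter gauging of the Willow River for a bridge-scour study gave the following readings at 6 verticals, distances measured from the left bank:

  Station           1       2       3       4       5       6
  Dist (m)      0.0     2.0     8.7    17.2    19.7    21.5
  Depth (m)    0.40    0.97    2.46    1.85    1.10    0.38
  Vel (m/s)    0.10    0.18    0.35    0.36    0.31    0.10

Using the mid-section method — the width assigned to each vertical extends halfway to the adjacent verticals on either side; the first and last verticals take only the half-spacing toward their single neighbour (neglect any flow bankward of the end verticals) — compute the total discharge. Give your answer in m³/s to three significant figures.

w_1 = (2.0 − 0.0)/2 = 1 m; q_1 = 0.10 × 0.40 × 1 = 0.04000 m³/s
w_2 = (8.7 − 0.0)/2 = 4.35 m; q_2 = 0.18 × 0.97 × 4.35 = 0.7595 m³/s
w_3 = (17.2 − 2.0)/2 = 7.6 m; q_3 = 0.35 × 2.46 × 7.6 = 6.544 m³/s
w_4 = (19.7 − 8.7)/2 = 5.5 m; q_4 = 0.36 × 1.85 × 5.5 = 3.663 m³/s
w_5 = (21.5 − 17.2)/2 = 2.15 m; q_5 = 0.31 × 1.10 × 2.15 = 0.7332 m³/s
w_6 = (21.5 − 19.7)/2 = 0.9 m; q_6 = 0.10 × 0.38 × 0.9 = 0.03420 m³/s
Q = Σ qᵢ = 11.77 m³/s

11.8 m³/s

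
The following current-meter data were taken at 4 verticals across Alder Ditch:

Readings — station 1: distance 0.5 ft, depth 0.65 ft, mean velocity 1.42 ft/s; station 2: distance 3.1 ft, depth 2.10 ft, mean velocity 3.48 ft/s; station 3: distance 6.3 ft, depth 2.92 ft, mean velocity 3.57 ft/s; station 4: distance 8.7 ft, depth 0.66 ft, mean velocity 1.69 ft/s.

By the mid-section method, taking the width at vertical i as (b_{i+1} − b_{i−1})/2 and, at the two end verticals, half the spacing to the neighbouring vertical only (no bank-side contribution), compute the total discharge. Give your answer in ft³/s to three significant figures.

w_1 = (3.1 − 0.5)/2 = 1.3 ft; q_1 = 1.42 × 0.65 × 1.3 = 1.200 ft³/s
w_2 = (6.3 − 0.5)/2 = 2.9 ft; q_2 = 3.48 × 2.10 × 2.9 = 21.19 ft³/s
w_3 = (8.7 − 3.1)/2 = 2.8 ft; q_3 = 3.57 × 2.92 × 2.8 = 29.19 ft³/s
w_4 = (8.7 − 6.3)/2 = 1.2 ft; q_4 = 1.69 × 0.66 × 1.2 = 1.338 ft³/s
Q = Σ qᵢ = 52.92 ft³/s

52.9 ft³/s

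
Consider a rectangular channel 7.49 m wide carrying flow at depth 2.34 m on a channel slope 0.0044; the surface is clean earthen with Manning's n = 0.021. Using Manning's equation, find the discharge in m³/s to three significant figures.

A = b·y = 7.49 × 2.34 = 17.53 m²
P = b + 2y = 7.49 + 2×2.34 = 12.17 m
R = A/P = 17.53/12.17 = 1.440 m
Q = (1/n)·A·R^(2/3)·S^(1/2) = (1/0.021) × 17.53 × 1.440^(2/3) × 0.0044^(1/2) = 70.60 m³/s

70.6 m³/s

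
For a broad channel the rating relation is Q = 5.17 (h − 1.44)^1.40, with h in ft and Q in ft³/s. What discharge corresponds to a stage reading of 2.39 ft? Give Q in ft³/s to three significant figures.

Q = 5.17 × (2.39 − 1.44)^1.40 = 5.17 × 0.95^1.40 = 4.812 ft³/s

4.81 ft³/s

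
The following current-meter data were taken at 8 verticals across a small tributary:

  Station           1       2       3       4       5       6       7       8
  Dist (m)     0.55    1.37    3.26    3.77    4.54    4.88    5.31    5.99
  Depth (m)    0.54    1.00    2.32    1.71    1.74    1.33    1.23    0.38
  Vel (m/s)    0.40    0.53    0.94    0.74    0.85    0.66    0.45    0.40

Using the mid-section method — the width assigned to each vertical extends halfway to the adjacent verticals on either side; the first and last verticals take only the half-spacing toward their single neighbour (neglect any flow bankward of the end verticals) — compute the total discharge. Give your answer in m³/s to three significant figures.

w_1 = (1.37 − 0.55)/2 = 0.41 m; q_1 = 0.40 × 0.54 × 0.41 = 0.08856 m³/s
w_2 = (3.26 − 0.55)/2 = 1.355 m; q_2 = 0.53 × 1.00 × 1.355 = 0.7182 m³/s
w_3 = (3.77 − 1.37)/2 = 1.2 m; q_3 = 0.94 × 2.32 × 1.2 = 2.617 m³/s
w_4 = (4.54 − 3.26)/2 = 0.64 m; q_4 = 0.74 × 1.71 × 0.64 = 0.8099 m³/s
w_5 = (4.88 − 3.77)/2 = 0.555 m; q_5 = 0.85 × 1.74 × 0.555 = 0.8208 m³/s
w_6 = (5.31 − 4.54)/2 = 0.385 m; q_6 = 0.66 × 1.33 × 0.385 = 0.3380 m³/s
w_7 = (5.99 − 4.88)/2 = 0.555 m; q_7 = 0.45 × 1.23 × 0.555 = 0.3072 m³/s
w_8 = (5.99 − 5.31)/2 = 0.34 m; q_8 = 0.40 × 0.38 × 0.34 = 0.05168 m³/s
Q = Σ qᵢ = 5.751 m³/s

5.75 m³/s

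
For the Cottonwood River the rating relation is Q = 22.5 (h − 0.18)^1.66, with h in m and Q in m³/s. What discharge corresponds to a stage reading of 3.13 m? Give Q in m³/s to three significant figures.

Q = 22.5 × (3.13 − 0.18)^1.66 = 22.5 × 2.95^1.66 = 135.5 m³/s

136 m³/s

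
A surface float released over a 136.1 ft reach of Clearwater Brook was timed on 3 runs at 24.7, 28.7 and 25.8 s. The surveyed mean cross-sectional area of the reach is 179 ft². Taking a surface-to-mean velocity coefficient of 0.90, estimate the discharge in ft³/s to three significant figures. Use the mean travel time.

t̄ = (24.7 + 28.7 + 25.8) / 3 = 26.4 s
v_surface = L / t̄ = 136.1 / 26.4 = 5.155 ft/s
v_mean = 0.90 × 5.155 = 4.640 ft/s
Q = A × v_mean = 179 × 4.640 = 830.5 ft³/s

831 ft³/s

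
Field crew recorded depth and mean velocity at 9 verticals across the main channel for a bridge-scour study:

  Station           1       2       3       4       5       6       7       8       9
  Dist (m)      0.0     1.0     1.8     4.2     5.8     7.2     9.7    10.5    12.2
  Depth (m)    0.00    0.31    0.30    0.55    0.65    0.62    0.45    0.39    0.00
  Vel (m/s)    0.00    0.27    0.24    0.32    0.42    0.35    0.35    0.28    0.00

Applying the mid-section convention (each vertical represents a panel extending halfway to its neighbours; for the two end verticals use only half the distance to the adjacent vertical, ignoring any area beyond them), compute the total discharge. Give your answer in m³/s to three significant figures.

1.77 m³/s

w_2 = (1.8 − 0.0)/2 = 0.9 m; q_2 = 0.27 × 0.31 × 0.9 = 0.07533 m³/s
w_3 = (4.2 − 1.0)/2 = 1.6 m; q_3 = 0.24 × 0.30 × 1.6 = 0.1152 m³/s
w_4 = (5.8 − 1.8)/2 = 2 m; q_4 = 0.32 × 0.55 × 2 = 0.3520 m³/s
w_5 = (7.2 − 4.2)/2 = 1.5 m; q_5 = 0.42 × 0.65 × 1.5 = 0.4095 m³/s
w_6 = (9.7 − 5.8)/2 = 1.95 m; q_6 = 0.35 × 0.62 × 1.95 = 0.4232 m³/s
w_7 = (10.5 − 7.2)/2 = 1.65 m; q_7 = 0.35 × 0.45 × 1.65 = 0.2599 m³/s
w_8 = (12.2 − 9.7)/2 = 1.25 m; q_8 = 0.28 × 0.39 × 1.25 = 0.1365 m³/s
Stations 1, 9 contribute zero (depth or velocity is 0).
Q = Σ qᵢ = 1.772 m³/s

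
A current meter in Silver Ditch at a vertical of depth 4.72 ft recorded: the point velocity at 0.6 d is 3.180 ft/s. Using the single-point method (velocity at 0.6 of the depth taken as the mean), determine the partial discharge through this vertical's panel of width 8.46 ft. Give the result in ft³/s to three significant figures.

v̄ = v₀.₆ = 3.180 ft/s
q = v̄ × d × w = 3.180 × 4.72 × 8.46 = 127.0 ft³/s

127 ft³/s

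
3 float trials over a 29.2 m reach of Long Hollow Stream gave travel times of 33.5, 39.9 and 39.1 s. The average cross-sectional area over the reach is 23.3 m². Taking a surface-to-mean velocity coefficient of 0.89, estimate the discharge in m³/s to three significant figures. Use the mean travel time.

t̄ = (33.5 + 39.9 + 39.1) / 3 = 37.5 s
v_surface = L / t̄ = 29.2 / 37.5 = 0.7787 m/s
v_mean = 0.89 × 0.7787 = 0.6930 m/s
Q = A × v_mean = 23.3 × 0.6930 = 16.15 m³/s

16.1 m³/s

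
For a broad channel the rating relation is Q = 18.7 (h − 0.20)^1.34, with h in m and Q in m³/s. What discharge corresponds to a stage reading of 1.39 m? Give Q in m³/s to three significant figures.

23.6 m³/s

Q = 18.7 × (1.39 − 0.20)^1.34 = 18.7 × 1.19^1.34 = 23.61 m³/s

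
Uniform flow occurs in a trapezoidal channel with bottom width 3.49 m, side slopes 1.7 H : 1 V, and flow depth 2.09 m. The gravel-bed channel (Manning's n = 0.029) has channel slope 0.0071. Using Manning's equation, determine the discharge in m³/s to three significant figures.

A = (b + z·y)·y = (3.49 + 1.7×2.09)×2.09 = 14.72 m²
P = b + 2y√(1+z²) = 3.49 + 2×2.09×√(1+1.7²) = 11.73 m
R = A/P = 14.72/11.73 = 1.254 m
Q = (1/n)·A·R^(2/3)·S^(1/2) = (1/0.029) × 14.72 × 1.254^(2/3) × 0.0071^(1/2) = 49.75 m³/s

49.7 m³/s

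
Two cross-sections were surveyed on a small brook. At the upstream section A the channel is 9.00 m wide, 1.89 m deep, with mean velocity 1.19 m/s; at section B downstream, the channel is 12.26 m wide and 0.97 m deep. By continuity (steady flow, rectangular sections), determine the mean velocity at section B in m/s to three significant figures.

1.70 m/s

Q = A₁V₁ = (9.00×1.89) × 1.19 = 20.24 m³/s
A₂ = 12.26 × 0.97 = 11.89 m²
V₂ = Q/A₂ = 20.24/11.89 = 1.702 m/s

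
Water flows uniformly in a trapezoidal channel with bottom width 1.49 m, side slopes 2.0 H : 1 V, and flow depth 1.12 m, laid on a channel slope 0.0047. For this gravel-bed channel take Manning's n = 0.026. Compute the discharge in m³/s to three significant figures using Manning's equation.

8.20 m³/s

A = (b + z·y)·y = (1.49 + 2.0×1.12)×1.12 = 4.178 m²
P = b + 2y√(1+z²) = 1.49 + 2×1.12×√(1+2.0²) = 6.499 m
R = A/P = 4.178/6.499 = 0.6428 m
Q = (1/n)·A·R^(2/3)·S^(1/2) = (1/0.026) × 4.178 × 0.6428^(2/3) × 0.0047^(1/2) = 8.205 m³/s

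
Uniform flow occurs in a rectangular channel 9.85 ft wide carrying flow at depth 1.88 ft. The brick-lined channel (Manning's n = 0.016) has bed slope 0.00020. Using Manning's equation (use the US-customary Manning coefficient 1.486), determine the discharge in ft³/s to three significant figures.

A = b·y = 9.85 × 1.88 = 18.52 ft²
P = b + 2y = 9.85 + 2×1.88 = 13.61 ft
R = A/P = 18.52/13.61 = 1.361 ft
Q = (1.486/n)·A·R^(2/3)·S^(1/2) = (1.486/0.016) × 18.52 × 1.361^(2/3) × 0.00020^(1/2) = 29.87 ft³/s

29.9 ft³/s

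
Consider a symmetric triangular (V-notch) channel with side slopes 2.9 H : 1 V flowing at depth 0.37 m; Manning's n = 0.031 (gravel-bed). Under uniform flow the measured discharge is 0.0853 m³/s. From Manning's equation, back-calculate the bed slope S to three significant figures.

0.000454

A = z·y² = 2.9×0.37² = 0.3970 m²
P = 2y√(1+z²) = 2×0.37×√(1+2.9²) = 2.270 m
R = A/P = 0.3970/2.270 = 0.1749 m
S = (Q·n / (1·A·R^(2/3)))² = (0.0853×0.031 / (1×0.3970×0.3127))² = 0.0004536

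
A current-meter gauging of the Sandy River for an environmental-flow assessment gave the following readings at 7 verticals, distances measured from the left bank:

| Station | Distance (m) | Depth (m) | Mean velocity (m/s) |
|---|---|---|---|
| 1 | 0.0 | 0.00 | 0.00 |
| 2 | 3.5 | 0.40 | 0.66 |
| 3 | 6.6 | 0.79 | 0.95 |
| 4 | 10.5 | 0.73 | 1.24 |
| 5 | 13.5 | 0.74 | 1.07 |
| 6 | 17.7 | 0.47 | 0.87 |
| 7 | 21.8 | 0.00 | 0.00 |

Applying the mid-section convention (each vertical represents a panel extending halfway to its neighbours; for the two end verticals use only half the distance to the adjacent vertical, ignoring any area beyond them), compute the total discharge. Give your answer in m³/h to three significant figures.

40200 m³/h

w_2 = (6.6 − 0.0)/2 = 3.3 m; q_2 = 0.66 × 0.40 × 3.3 = 0.8712 m³/s
w_3 = (10.5 − 3.5)/2 = 3.5 m; q_3 = 0.95 × 0.79 × 3.5 = 2.627 m³/s
w_4 = (13.5 − 6.6)/2 = 3.45 m; q_4 = 1.24 × 0.73 × 3.45 = 3.123 m³/s
w_5 = (17.7 − 10.5)/2 = 3.6 m; q_5 = 1.07 × 0.74 × 3.6 = 2.850 m³/s
w_6 = (21.8 − 13.5)/2 = 4.15 m; q_6 = 0.87 × 0.47 × 4.15 = 1.697 m³/s
Stations 1, 7 contribute zero (depth or velocity is 0).
Q = Σ qᵢ = 11.17 m³/s
= 11.17 × 3600 = 40210 m³/h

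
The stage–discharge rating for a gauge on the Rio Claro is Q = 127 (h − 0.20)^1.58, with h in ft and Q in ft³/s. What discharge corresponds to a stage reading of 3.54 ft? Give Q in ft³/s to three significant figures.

Q = 127 × (3.54 − 0.20)^1.58 = 127 × 3.34^1.58 = 853.7 ft³/s

854 ft³/s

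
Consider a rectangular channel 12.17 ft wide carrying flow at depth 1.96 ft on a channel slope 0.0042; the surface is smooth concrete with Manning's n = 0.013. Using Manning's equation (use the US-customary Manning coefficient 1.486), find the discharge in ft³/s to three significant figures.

A = b·y = 12.17 × 1.96 = 23.85 ft²
P = b + 2y = 12.17 + 2×1.96 = 16.09 ft
R = A/P = 23.85/16.09 = 1.482 ft
Q = (1.486/n)·A·R^(2/3)·S^(1/2) = (1.486/0.013) × 23.85 × 1.482^(2/3) × 0.0042^(1/2) = 229.7 ft³/s

230 ft³/s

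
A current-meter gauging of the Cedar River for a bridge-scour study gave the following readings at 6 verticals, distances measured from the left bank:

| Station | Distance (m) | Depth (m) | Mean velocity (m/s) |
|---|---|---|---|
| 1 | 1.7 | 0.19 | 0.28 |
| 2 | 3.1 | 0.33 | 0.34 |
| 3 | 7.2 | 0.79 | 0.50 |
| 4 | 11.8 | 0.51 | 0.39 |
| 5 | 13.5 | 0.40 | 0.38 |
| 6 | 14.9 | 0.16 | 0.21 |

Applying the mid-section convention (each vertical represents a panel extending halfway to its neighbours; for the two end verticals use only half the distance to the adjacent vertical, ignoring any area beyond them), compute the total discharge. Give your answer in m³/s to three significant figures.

w_1 = (3.1 − 1.7)/2 = 0.7 m; q_1 = 0.28 × 0.19 × 0.7 = 0.03724 m³/s
w_2 = (7.2 − 1.7)/2 = 2.75 m; q_2 = 0.34 × 0.33 × 2.75 = 0.3086 m³/s
w_3 = (11.8 − 3.1)/2 = 4.35 m; q_3 = 0.50 × 0.79 × 4.35 = 1.718 m³/s
w_4 = (13.5 − 7.2)/2 = 3.15 m; q_4 = 0.39 × 0.51 × 3.15 = 0.6265 m³/s
w_5 = (14.9 − 11.8)/2 = 1.55 m; q_5 = 0.38 × 0.40 × 1.55 = 0.2356 m³/s
w_6 = (14.9 − 13.5)/2 = 0.7 m; q_6 = 0.21 × 0.16 × 0.7 = 0.02352 m³/s
Q = Σ qᵢ = 2.950 m³/s

2.95 m³/s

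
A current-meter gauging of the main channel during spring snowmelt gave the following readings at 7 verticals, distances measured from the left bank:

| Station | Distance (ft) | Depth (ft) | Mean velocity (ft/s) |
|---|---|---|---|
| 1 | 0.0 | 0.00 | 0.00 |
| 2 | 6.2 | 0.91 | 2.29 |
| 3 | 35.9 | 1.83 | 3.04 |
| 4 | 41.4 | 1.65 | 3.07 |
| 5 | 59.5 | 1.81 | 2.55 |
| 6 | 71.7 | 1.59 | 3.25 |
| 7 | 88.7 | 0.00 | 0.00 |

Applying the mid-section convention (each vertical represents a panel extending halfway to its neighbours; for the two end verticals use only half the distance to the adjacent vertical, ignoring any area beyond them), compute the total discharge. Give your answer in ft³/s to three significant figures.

w_2 = (35.9 − 0.0)/2 = 17.95 ft; q_2 = 2.29 × 0.91 × 17.95 = 37.41 ft³/s
w_3 = (41.4 − 6.2)/2 = 17.6 ft; q_3 = 3.04 × 1.83 × 17.6 = 97.91 ft³/s
w_4 = (59.5 − 35.9)/2 = 11.8 ft; q_4 = 3.07 × 1.65 × 11.8 = 59.77 ft³/s
w_5 = (71.7 − 41.4)/2 = 15.15 ft; q_5 = 2.55 × 1.81 × 15.15 = 69.92 ft³/s
w_6 = (88.7 − 59.5)/2 = 14.6 ft; q_6 = 3.25 × 1.59 × 14.6 = 75.45 ft³/s
Stations 1, 7 contribute zero (depth or velocity is 0).
Q = Σ qᵢ = 340.5 ft³/s

340 ft³/s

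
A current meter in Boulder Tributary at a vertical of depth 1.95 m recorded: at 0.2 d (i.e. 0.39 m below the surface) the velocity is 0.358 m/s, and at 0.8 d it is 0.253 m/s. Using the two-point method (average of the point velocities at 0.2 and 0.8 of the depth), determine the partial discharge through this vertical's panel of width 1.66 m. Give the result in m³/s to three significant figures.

0.989 m³/s

v̄ = (0.358 + 0.253) / 2 = 0.3055 m/s
q = v̄ × d × w = 0.3055 × 1.95 × 1.66 = 0.9889 m³/s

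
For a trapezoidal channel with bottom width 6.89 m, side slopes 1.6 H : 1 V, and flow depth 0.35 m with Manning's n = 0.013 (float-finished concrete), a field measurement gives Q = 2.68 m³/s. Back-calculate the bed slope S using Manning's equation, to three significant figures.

A = (b + z·y)·y = (6.89 + 1.6×0.35)×0.35 = 2.608 m²
P = b + 2y√(1+z²) = 6.89 + 2×0.35×√(1+1.6²) = 8.211 m
R = A/P = 2.608/8.211 = 0.3176 m
S = (Q·n / (1·A·R^(2/3)))² = (2.68×0.013 / (1×2.608×0.4655))² = 0.0008240

0.000824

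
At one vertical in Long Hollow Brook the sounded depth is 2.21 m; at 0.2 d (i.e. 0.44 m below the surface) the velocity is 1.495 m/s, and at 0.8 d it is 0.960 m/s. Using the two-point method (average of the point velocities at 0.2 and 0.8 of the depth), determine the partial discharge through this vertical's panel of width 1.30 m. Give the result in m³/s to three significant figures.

v̄ = (1.495 + 0.960) / 2 = 1.228 m/s
q = v̄ × d × w = 1.228 × 2.21 × 1.30 = 3.527 m³/s

3.53 m³/s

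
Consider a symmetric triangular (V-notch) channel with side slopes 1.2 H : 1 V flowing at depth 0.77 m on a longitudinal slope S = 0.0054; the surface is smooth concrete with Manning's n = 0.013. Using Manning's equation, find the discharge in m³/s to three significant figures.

1.79 m³/s

A = z·y² = 1.2×0.77² = 0.7115 m²
P = 2y√(1+z²) = 2×0.77×√(1+1.2²) = 2.406 m
R = A/P = 0.7115/2.406 = 0.2958 m
Q = (1/n)·A·R^(2/3)·S^(1/2) = (1/0.013) × 0.7115 × 0.2958^(2/3) × 0.0054^(1/2) = 1.785 m³/s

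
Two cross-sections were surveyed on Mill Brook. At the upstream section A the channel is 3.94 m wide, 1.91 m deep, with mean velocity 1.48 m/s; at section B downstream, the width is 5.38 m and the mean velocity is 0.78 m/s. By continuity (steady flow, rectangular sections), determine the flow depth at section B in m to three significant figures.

2.65 m

Q = A₁V₁ = (3.94×1.91) × 1.48 = 11.14 m³/s
d₂ = Q/(b₂ V₂) = 11.14/(5.38×0.78) = 2.654 m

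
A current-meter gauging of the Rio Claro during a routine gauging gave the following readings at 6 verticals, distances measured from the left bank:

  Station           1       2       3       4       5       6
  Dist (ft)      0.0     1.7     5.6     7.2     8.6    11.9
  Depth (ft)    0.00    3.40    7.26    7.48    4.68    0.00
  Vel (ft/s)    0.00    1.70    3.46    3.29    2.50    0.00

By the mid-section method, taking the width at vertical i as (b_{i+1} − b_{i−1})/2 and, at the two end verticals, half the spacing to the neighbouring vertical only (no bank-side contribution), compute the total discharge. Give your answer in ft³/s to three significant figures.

w_2 = (5.6 − 0.0)/2 = 2.8 ft; q_2 = 1.70 × 3.40 × 2.8 = 16.18 ft³/s
w_3 = (7.2 − 1.7)/2 = 2.75 ft; q_3 = 3.46 × 7.26 × 2.75 = 69.08 ft³/s
w_4 = (8.6 − 5.6)/2 = 1.5 ft; q_4 = 3.29 × 7.48 × 1.5 = 36.91 ft³/s
w_5 = (11.9 − 7.2)/2 = 2.35 ft; q_5 = 2.50 × 4.68 × 2.35 = 27.50 ft³/s
Stations 1, 6 contribute zero (depth or velocity is 0).
Q = Σ qᵢ = 149.7 ft³/s

150 ft³/s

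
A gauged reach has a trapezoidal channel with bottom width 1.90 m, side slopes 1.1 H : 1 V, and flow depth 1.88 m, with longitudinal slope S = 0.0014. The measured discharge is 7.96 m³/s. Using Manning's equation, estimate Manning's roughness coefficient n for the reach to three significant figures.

0.0350

A = (b + z·y)·y = (1.90 + 1.1×1.88)×1.88 = 7.460 m²
P = b + 2y√(1+z²) = 1.90 + 2×1.88×√(1+1.1²) = 7.490 m
R = A/P = 7.460/7.490 = 0.9960 m
n = (1/Q)·A·R^(2/3)·S^(1/2) = (1/7.96) × 7.460 × 0.9973 × 0.03742 = 0.03497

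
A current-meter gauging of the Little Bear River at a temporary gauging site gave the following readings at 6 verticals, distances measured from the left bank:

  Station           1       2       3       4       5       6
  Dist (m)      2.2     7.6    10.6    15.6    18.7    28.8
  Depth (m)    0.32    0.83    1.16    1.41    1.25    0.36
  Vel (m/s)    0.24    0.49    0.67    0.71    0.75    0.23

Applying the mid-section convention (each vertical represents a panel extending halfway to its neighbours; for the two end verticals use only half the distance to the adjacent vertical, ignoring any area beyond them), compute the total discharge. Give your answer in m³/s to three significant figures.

w_1 = (7.6 − 2.2)/2 = 2.7 m; q_1 = 0.24 × 0.32 × 2.7 = 0.2074 m³/s
w_2 = (10.6 − 2.2)/2 = 4.2 m; q_2 = 0.49 × 0.83 × 4.2 = 1.708 m³/s
w_3 = (15.6 − 7.6)/2 = 4 m; q_3 = 0.67 × 1.16 × 4 = 3.109 m³/s
w_4 = (18.7 − 10.6)/2 = 4.05 m; q_4 = 0.71 × 1.41 × 4.05 = 4.054 m³/s
w_5 = (28.8 − 15.6)/2 = 6.6 m; q_5 = 0.75 × 1.25 × 6.6 = 6.188 m³/s
w_6 = (28.8 − 18.7)/2 = 5.05 m; q_6 = 0.23 × 0.36 × 5.05 = 0.4181 m³/s
Q = Σ qᵢ = 15.68 m³/s

15.7 m³/s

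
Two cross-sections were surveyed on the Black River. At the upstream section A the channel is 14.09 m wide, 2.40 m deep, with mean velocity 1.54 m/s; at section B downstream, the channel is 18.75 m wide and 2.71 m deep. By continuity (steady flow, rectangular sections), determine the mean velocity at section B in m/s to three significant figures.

1.02 m/s

Q = A₁V₁ = (14.09×2.40) × 1.54 = 52.08 m³/s
A₂ = 18.75 × 2.71 = 50.81 m²
V₂ = Q/A₂ = 52.08/50.81 = 1.025 m/s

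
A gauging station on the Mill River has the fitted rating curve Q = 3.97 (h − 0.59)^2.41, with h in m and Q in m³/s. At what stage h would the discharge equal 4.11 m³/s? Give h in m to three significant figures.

h − h₀ = (Q/C)^(1/b) = (4.11/3.97)^(1/2.41) = 1.014 m
h = 0.59 + 1.014 = 1.604 m

1.60 m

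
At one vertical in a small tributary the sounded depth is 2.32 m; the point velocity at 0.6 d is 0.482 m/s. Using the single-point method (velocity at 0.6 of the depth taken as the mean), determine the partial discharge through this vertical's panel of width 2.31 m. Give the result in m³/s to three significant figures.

v̄ = v₀.₆ = 0.482 m/s
q = v̄ × d × w = 0.4820 × 2.32 × 2.31 = 2.583 m³/s

2.58 m³/s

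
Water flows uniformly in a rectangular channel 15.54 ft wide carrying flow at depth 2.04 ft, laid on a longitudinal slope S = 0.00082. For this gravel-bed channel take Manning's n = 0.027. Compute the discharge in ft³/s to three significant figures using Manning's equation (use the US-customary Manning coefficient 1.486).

68.8 ft³/s

A = b·y = 15.54 × 2.04 = 31.70 ft²
P = b + 2y = 15.54 + 2×2.04 = 19.62 ft
R = A/P = 31.70/19.62 = 1.616 ft
Q = (1.486/n)·A·R^(2/3)·S^(1/2) = (1.486/0.027) × 31.70 × 1.616^(2/3) × 0.00082^(1/2) = 68.80 ft³/s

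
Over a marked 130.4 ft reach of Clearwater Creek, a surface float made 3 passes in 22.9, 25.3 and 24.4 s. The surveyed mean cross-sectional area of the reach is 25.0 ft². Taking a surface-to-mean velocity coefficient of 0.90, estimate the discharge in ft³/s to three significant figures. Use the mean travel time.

t̄ = (22.9 + 25.3 + 24.4) / 3 = 24.2 s
v_surface = L / t̄ = 130.4 / 24.2 = 5.388 ft/s
v_mean = 0.90 × 5.388 = 4.850 ft/s
Q = A × v_mean = 25.0 × 4.850 = 121.2 ft³/s

121 ft³/s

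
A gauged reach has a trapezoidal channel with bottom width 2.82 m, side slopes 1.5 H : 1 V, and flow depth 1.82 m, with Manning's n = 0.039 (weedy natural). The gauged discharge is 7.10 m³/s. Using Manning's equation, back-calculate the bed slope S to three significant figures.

A = (b + z·y)·y = (2.82 + 1.5×1.82)×1.82 = 10.10 m²
P = b + 2y√(1+z²) = 2.82 + 2×1.82×√(1+1.5²) = 9.382 m
R = A/P = 10.10/9.382 = 1.077 m
S = (Q·n / (1·A·R^(2/3)))² = (7.10×0.039 / (1×10.10×1.050))² = 0.0006810

0.000681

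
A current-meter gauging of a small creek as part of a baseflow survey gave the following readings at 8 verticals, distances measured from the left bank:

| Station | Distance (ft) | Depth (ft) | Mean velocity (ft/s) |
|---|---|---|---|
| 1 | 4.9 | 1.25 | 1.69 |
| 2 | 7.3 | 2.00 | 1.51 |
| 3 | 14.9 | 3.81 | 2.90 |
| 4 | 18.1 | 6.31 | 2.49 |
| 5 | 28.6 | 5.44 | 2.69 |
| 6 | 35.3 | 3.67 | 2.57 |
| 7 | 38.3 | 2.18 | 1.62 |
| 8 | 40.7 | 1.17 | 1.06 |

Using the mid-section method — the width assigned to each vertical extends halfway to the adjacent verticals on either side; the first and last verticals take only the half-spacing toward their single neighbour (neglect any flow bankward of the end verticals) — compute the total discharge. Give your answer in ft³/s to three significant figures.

368 ft³/s

w_1 = (7.3 − 4.9)/2 = 1.2 ft; q_1 = 1.69 × 1.25 × 1.2 = 2.535 ft³/s
w_2 = (14.9 − 4.9)/2 = 5 ft; q_2 = 1.51 × 2.00 × 5 = 15.10 ft³/s
w_3 = (18.1 − 7.3)/2 = 5.4 ft; q_3 = 2.90 × 3.81 × 5.4 = 59.66 ft³/s
w_4 = (28.6 − 14.9)/2 = 6.85 ft; q_4 = 2.49 × 6.31 × 6.85 = 107.6 ft³/s
w_5 = (35.3 − 18.1)/2 = 8.6 ft; q_5 = 2.69 × 5.44 × 8.6 = 125.8 ft³/s
w_6 = (38.3 − 28.6)/2 = 4.85 ft; q_6 = 2.57 × 3.67 × 4.85 = 45.74 ft³/s
w_7 = (40.7 − 35.3)/2 = 2.7 ft; q_7 = 1.62 × 2.18 × 2.7 = 9.535 ft³/s
w_8 = (40.7 − 38.3)/2 = 1.2 ft; q_8 = 1.06 × 1.17 × 1.2 = 1.488 ft³/s
Q = Σ qᵢ = 367.5 ft³/s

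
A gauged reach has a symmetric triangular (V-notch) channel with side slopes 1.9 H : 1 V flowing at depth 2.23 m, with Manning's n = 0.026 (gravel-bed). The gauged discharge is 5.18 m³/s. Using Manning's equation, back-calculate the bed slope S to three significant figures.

A = z·y² = 1.9×2.23² = 9.449 m²
P = 2y√(1+z²) = 2×2.23×√(1+1.9²) = 9.576 m
R = A/P = 9.449/9.576 = 0.9867 m
S = (Q·n / (1·A·R^(2/3)))² = (5.18×0.026 / (1×9.449×0.9911))² = 0.0002068

0.000207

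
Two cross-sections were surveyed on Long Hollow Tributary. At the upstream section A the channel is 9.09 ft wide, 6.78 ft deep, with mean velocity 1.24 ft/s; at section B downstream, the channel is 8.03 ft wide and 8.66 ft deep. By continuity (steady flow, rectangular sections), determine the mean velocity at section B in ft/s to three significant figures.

1.10 ft/s

Q = A₁V₁ = (9.09×6.78) × 1.24 = 76.42 ft³/s
A₂ = 8.03 × 8.66 = 69.54 ft²
V₂ = Q/A₂ = 76.42/69.54 = 1.099 ft/s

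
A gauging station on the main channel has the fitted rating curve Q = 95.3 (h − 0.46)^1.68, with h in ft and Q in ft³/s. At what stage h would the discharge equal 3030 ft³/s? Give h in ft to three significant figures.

8.30 ft

h − h₀ = (Q/C)^(1/b) = (3030/95.3)^(1/1.68) = 7.839 ft
h = 0.46 + 7.839 = 8.299 ft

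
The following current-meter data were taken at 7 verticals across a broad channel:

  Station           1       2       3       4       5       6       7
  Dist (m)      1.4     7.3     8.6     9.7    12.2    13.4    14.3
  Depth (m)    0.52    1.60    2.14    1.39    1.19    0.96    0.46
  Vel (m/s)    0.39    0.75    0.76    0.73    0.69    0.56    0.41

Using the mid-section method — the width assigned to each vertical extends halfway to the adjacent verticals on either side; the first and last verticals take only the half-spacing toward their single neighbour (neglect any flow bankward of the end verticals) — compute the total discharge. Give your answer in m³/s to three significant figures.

10.9 m³/s

w_1 = (7.3 − 1.4)/2 = 2.95 m; q_1 = 0.39 × 0.52 × 2.95 = 0.5983 m³/s
w_2 = (8.6 − 1.4)/2 = 3.6 m; q_2 = 0.75 × 1.60 × 3.6 = 4.320 m³/s
w_3 = (9.7 − 7.3)/2 = 1.2 m; q_3 = 0.76 × 2.14 × 1.2 = 1.952 m³/s
w_4 = (12.2 − 8.6)/2 = 1.8 m; q_4 = 0.73 × 1.39 × 1.8 = 1.826 m³/s
w_5 = (13.4 − 9.7)/2 = 1.85 m; q_5 = 0.69 × 1.19 × 1.85 = 1.519 m³/s
w_6 = (14.3 − 12.2)/2 = 1.05 m; q_6 = 0.56 × 0.96 × 1.05 = 0.5645 m³/s
w_7 = (14.3 − 13.4)/2 = 0.45 m; q_7 = 0.41 × 0.46 × 0.45 = 0.08487 m³/s
Q = Σ qᵢ = 10.86 m³/s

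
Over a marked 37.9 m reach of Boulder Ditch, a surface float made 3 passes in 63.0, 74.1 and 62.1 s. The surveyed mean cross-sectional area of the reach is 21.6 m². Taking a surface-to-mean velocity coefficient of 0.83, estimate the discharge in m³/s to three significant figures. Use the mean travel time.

10.2 m³/s

t̄ = (63.0 + 74.1 + 62.1) / 3 = 66.4 s
v_surface = L / t̄ = 37.9 / 66.4 = 0.5708 m/s
v_mean = 0.83 × 0.5708 = 0.4738 m/s
Q = A × v_mean = 21.6 × 0.4738 = 10.23 m³/s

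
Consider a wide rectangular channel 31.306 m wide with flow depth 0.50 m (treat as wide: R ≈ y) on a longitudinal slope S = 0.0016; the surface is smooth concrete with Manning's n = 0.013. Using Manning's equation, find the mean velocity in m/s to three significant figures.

A = b·y = 31.306 × 0.50 = 15.65 m²
Wide channel: R ≈ y = 0.50 m
Q = (1/n)·A·R^(2/3)·S^(1/2) = (1/0.013) × 15.65 × 0.5000^(2/3) × 0.0016^(1/2) = 30.34 m³/s
V = Q/A = 30.34/15.65 = 1.938 m/s

1.94 m/s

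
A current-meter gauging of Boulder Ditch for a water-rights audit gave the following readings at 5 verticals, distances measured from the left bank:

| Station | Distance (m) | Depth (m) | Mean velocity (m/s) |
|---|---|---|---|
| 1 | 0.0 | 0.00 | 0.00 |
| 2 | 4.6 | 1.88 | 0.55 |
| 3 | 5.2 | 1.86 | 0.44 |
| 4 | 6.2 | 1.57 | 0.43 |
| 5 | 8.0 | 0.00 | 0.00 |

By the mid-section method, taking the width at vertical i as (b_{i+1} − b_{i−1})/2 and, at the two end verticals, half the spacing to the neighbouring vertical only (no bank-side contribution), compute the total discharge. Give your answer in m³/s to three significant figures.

w_2 = (5.2 − 0.0)/2 = 2.6 m; q_2 = 0.55 × 1.88 × 2.6 = 2.688 m³/s
w_3 = (6.2 − 4.6)/2 = 0.8 m; q_3 = 0.44 × 1.86 × 0.8 = 0.6547 m³/s
w_4 = (8.0 − 5.2)/2 = 1.4 m; q_4 = 0.43 × 1.57 × 1.4 = 0.9451 m³/s
Stations 1, 5 contribute zero (depth or velocity is 0).
Q = Σ qᵢ = 4.288 m³/s

4.29 m³/s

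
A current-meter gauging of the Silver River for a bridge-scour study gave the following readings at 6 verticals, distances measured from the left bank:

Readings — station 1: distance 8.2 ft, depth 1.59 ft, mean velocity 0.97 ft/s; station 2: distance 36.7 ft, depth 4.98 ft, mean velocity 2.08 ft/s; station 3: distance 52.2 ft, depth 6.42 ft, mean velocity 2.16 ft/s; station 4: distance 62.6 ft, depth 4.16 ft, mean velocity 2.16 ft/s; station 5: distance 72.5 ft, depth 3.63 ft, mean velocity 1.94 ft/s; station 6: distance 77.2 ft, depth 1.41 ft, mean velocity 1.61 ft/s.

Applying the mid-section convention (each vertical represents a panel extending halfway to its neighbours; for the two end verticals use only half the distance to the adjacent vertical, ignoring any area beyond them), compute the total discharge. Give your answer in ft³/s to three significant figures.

w_1 = (36.7 − 8.2)/2 = 14.25 ft; q_1 = 0.97 × 1.59 × 14.25 = 21.98 ft³/s
w_2 = (52.2 − 8.2)/2 = 22 ft; q_2 = 2.08 × 4.98 × 22 = 227.9 ft³/s
w_3 = (62.6 − 36.7)/2 = 12.95 ft; q_3 = 2.16 × 6.42 × 12.95 = 179.6 ft³/s
w_4 = (72.5 − 52.2)/2 = 10.15 ft; q_4 = 2.16 × 4.16 × 10.15 = 91.20 ft³/s
w_5 = (77.2 − 62.6)/2 = 7.3 ft; q_5 = 1.94 × 3.63 × 7.3 = 51.41 ft³/s
w_6 = (77.2 − 72.5)/2 = 2.35 ft; q_6 = 1.61 × 1.41 × 2.35 = 5.335 ft³/s
Q = Σ qᵢ = 577.4 ft³/s

577 ft³/s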